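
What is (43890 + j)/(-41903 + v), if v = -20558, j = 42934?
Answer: -86824/62461 ≈ -1.3901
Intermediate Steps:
(43890 + j)/(-41903 + v) = (43890 + 42934)/(-41903 - 20558) = 86824/(-62461) = 86824*(-1/62461) = -86824/62461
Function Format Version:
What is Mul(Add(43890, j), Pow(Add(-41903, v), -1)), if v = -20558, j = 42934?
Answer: Rational(-86824, 62461) ≈ -1.3901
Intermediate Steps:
Mul(Add(43890, j), Pow(Add(-41903, v), -1)) = Mul(Add(43890, 42934), Pow(Add(-41903, -20558), -1)) = Mul(86824, Pow(-62461, -1)) = Mul(86824, Rational(-1, 62461)) = Rational(-86824, 62461)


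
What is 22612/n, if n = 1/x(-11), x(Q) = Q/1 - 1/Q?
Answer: -2713440/11 ≈ -2.4668e+5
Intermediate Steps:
x(Q) = Q - 1/Q (x(Q) = Q*1 - 1/Q = Q - 1/Q)
n = -11/120 (n = 1/(-11 - 1/(-11)) = 1/(-11 - 1*(-1/11)) = 1/(-11 + 1/11) = 1/(-120/11) = -11/120 ≈ -0.091667)
22612/n = 22612/(-11/120) = 22612*(-120/11) = -2713440/11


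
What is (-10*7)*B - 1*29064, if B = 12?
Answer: -29904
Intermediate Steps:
(-10*7)*B - 1*29064 = -10*7*12 - 1*29064 = -70*12 - 29064 = -840 - 29064 = -29904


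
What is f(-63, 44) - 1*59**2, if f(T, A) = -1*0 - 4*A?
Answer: -3657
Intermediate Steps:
f(T, A) = -4*A (f(T, A) = 0 - 4*A = -4*A)
f(-63, 44) - 1*59**2 = -4*44 - 1*59**2 = -176 - 1*3481 = -176 - 3481 = -3657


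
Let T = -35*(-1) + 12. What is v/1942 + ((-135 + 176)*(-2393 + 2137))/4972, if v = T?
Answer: -5037387/2413906 ≈ -2.0868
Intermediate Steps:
T = 47 (T = 35 + 12 = 47)
v = 47
v/1942 + ((-135 + 176)*(-2393 + 2137))/4972 = 47/1942 + ((-135 + 176)*(-2393 + 2137))/4972 = 47*(1/1942) + (41*(-256))*(1/4972) = 47/1942 - 10496*1/4972 = 47/1942 - 2624/1243 = -5037387/2413906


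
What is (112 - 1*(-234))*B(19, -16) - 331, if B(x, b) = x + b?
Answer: 707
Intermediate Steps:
B(x, b) = b + x
(112 - 1*(-234))*B(19, -16) - 331 = (112 - 1*(-234))*(-16 + 19) - 331 = (112 + 234)*3 - 331 = 346*3 - 331 = 1038 - 331 = 707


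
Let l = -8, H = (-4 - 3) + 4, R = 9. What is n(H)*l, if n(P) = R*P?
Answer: 216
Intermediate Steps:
H = -3 (H = -7 + 4 = -3)
n(P) = 9*P
n(H)*l = (9*(-3))*(-8) = -27*(-8) = 216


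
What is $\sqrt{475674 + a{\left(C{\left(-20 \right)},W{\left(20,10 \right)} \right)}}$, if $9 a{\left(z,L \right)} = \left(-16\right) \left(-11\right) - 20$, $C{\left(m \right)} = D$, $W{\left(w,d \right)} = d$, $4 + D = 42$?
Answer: $\frac{11 \sqrt{35382}}{3} \approx 689.7$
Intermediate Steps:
$D = 38$ ($D = -4 + 42 = 38$)
$C{\left(m \right)} = 38$
$a{\left(z,L \right)} = \frac{52}{3}$ ($a{\left(z,L \right)} = \frac{\left(-16\right) \left(-11\right) - 20}{9} = \frac{176 - 20}{9} = \frac{1}{9} \cdot 156 = \frac{52}{3}$)
$\sqrt{475674 + a{\left(C{\left(-20 \right)},W{\left(20,10 \right)} \right)}} = \sqrt{475674 + \frac{52}{3}} = \sqrt{\frac{1427074}{3}} = \frac{11 \sqrt{35382}}{3}$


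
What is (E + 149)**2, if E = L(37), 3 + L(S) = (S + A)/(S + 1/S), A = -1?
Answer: 10135656976/469225 ≈ 21601.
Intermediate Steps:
L(S) = -3 + (-1 + S)/(S + 1/S) (L(S) = -3 + (S - 1)/(S + 1/S) = -3 + (-1 + S)/(S + 1/S))
E = -1389/685 (E = (-3 - 1*37 - 2*37**2)/(1 + 37**2) = (-3 - 37 - 2*1369)/(1 + 1369) = (-3 - 37 - 2738)/1370 = (1/1370)*(-2778) = -1389/685 ≈ -2.0277)
(E + 149)**2 = (-1389/685 + 149)**2 = (100676/685)**2 = 10135656976/469225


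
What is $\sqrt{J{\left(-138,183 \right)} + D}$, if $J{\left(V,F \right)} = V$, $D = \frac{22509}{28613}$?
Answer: $\frac{i \sqrt{112337070105}}{28613} \approx 11.714 i$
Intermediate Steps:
$D = \frac{22509}{28613}$ ($D = 22509 \cdot \frac{1}{28613} = \frac{22509}{28613} \approx 0.78667$)
$\sqrt{J{\left(-138,183 \right)} + D} = \sqrt{-138 + \frac{22509}{28613}} = \sqrt{- \frac{3926085}{28613}} = \frac{i \sqrt{112337070105}}{28613}$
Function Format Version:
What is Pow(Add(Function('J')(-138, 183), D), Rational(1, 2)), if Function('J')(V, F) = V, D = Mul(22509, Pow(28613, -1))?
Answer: Mul(Rational(1, 28613), I, Pow(112337070105, Rational(1, 2))) ≈ Mul(11.714, I)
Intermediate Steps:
D = Rational(22509, 28613) (D = Mul(22509, Rational(1, 28613)) = Rational(22509, 28613) ≈ 0.78667)
Pow(Add(Function('J')(-138, 183), D), Rational(1, 2)) = Pow(Add(-138, Rational(22509, 28613)), Rational(1, 2)) = Pow(Rational(-3926085, 28613), Rational(1, 2)) = Mul(Rational(1, 28613), I, Pow(112337070105, Rational(1, 2)))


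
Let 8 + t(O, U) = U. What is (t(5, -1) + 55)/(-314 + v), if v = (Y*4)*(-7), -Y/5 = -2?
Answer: -23/297 ≈ -0.077441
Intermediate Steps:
Y = 10 (Y = -5*(-2) = 10)
t(O, U) = -8 + U
v = -280 (v = (10*4)*(-7) = 40*(-7) = -280)
(t(5, -1) + 55)/(-314 + v) = ((-8 - 1) + 55)/(-314 - 280) = (-9 + 55)/(-594) = 46*(-1/594) = -23/297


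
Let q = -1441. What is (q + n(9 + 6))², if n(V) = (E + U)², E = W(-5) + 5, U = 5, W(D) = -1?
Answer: 1849600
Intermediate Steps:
E = 4 (E = -1 + 5 = 4)
n(V) = 81 (n(V) = (4 + 5)² = 9² = 81)
(q + n(9 + 6))² = (-1441 + 81)² = (-1360)² = 1849600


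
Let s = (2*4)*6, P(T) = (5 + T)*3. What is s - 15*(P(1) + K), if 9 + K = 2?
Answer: -117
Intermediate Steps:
P(T) = 15 + 3*T
K = -7 (K = -9 + 2 = -7)
s = 48 (s = 8*6 = 48)
s - 15*(P(1) + K) = 48 - 15*((15 + 3*1) - 7) = 48 - 15*((15 + 3) - 7) = 48 - 15*(18 - 7) = 48 - 15*11 = 48 - 165 = -117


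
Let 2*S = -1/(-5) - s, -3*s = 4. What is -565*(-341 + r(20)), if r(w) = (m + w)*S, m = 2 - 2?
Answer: 552005/3 ≈ 1.8400e+5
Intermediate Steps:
s = -4/3 (s = -⅓*4 = -4/3 ≈ -1.3333)
S = 23/30 (S = (-1/(-5) - 1*(-4/3))/2 = (-1*(-⅕) + 4/3)/2 = (⅕ + 4/3)/2 = (½)*(23/15) = 23/30 ≈ 0.76667)
m = 0
r(w) = 23*w/30 (r(w) = (0 + w)*(23/30) = w*(23/30) = 23*w/30)
-565*(-341 + r(20)) = -565*(-341 + (23/30)*20) = -565*(-341 + 46/3) = -565*(-977/3) = 552005/3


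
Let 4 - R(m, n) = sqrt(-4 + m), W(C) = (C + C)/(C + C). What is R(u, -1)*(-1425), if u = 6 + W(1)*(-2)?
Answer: -5700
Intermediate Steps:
W(C) = 1 (W(C) = (2*C)/((2*C)) = (2*C)*(1/(2*C)) = 1)
u = 4 (u = 6 + 1*(-2) = 6 - 2 = 4)
R(m, n) = 4 - sqrt(-4 + m)
R(u, -1)*(-1425) = (4 - sqrt(-4 + 4))*(-1425) = (4 - sqrt(0))*(-1425) = (4 - 1*0)*(-1425) = (4 + 0)*(-1425) = 4*(-1425) = -5700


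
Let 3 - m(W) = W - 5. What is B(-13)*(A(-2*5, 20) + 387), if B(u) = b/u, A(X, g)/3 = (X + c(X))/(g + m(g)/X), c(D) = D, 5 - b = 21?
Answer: 325776/689 ≈ 472.82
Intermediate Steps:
b = -16 (b = 5 - 1*21 = 5 - 21 = -16)
m(W) = 8 - W (m(W) = 3 - (W - 5) = 3 - (-5 + W) = 3 + (5 - W) = 8 - W)
A(X, g) = 6*X/(g + (8 - g)/X) (A(X, g) = 3*((X + X)/(g + (8 - g)/X)) = 3*((2*X)/(g + (8 - g)/X)) = 3*(2*X/(g + (8 - g)/X)) = 6*X/(g + (8 - g)/X))
B(u) = -16/u
B(-13)*(A(-2*5, 20) + 387) = (-16/(-13))*(6*(-2*5)**2/(8 - 1*20 - 2*5*20) + 387) = (-16*(-1/13))*(6*(-10)**2/(8 - 20 - 10*20) + 387) = 16*(6*100/(8 - 20 - 200) + 387)/13 = 16*(6*100/(-212) + 387)/13 = 16*(6*100*(-1/212) + 387)/13 = 16*(-150/53 + 387)/13 = (16/13)*(20361/53) = 325776/689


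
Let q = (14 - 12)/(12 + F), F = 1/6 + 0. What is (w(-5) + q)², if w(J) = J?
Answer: 124609/5329 ≈ 23.383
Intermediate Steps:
F = ⅙ (F = ⅙ + 0 = ⅙ ≈ 0.16667)
q = 12/73 (q = (14 - 12)/(12 + ⅙) = 2/(73/6) = 2*(6/73) = 12/73 ≈ 0.16438)
(w(-5) + q)² = (-5 + 12/73)² = (-353/73)² = 124609/5329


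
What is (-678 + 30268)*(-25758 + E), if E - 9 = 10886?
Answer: -439796170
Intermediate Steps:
E = 10895 (E = 9 + 10886 = 10895)
(-678 + 30268)*(-25758 + E) = (-678 + 30268)*(-25758 + 10895) = 29590*(-14863) = -439796170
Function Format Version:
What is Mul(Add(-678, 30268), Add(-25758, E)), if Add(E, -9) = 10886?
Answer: -439796170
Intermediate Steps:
E = 10895 (E = Add(9, 10886) = 10895)
Mul(Add(-678, 30268), Add(-25758, E)) = Mul(Add(-678, 30268), Add(-25758, 10895)) = Mul(29590, -14863) = -439796170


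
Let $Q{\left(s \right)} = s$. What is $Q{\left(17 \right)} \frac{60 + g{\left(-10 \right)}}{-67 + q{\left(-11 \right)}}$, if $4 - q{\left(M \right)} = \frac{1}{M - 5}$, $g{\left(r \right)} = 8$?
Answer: $- \frac{18496}{1007} \approx -18.367$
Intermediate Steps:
$q{\left(M \right)} = 4 - \frac{1}{-5 + M}$ ($q{\left(M \right)} = 4 - \frac{1}{M - 5} = 4 - \frac{1}{-5 + M}$)
$Q{\left(17 \right)} \frac{60 + g{\left(-10 \right)}}{-67 + q{\left(-11 \right)}} = 17 \frac{60 + 8}{-67 + \frac{-21 + 4 \left(-11\right)}{-5 - 11}} = 17 \frac{68}{-67 + \frac{-21 - 44}{-16}} = 17 \frac{68}{-67 - - \frac{65}{16}} = 17 \frac{68}{-67 + \frac{65}{16}} = 17 \frac{68}{- \frac{1007}{16}} = 17 \cdot 68 \left(- \frac{16}{1007}\right) = 17 \left(- \frac{1088}{1007}\right) = - \frac{18496}{1007}$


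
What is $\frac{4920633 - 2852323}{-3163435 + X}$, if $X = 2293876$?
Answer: $- \frac{2068310}{869559} \approx -2.3786$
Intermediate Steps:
$\frac{4920633 - 2852323}{-3163435 + X} = \frac{4920633 - 2852323}{-3163435 + 2293876} = \frac{2068310}{-869559} = 2068310 \left(- \frac{1}{869559}\right) = - \frac{2068310}{869559}$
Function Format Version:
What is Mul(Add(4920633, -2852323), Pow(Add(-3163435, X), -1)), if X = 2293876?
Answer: Rational(-2068310, 869559) ≈ -2.3786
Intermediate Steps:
Mul(Add(4920633, -2852323), Pow(Add(-3163435, X), -1)) = Mul(Add(4920633, -2852323), Pow(Add(-3163435, 2293876), -1)) = Mul(2068310, Pow(-869559, -1)) = Mul(2068310, Rational(-1, 869559)) = Rational(-2068310, 869559)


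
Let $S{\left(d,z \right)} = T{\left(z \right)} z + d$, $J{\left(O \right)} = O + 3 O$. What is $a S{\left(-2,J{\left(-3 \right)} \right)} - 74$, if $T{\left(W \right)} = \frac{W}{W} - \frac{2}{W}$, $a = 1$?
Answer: $-90$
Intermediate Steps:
$J{\left(O \right)} = 4 O$
$T{\left(W \right)} = 1 - \frac{2}{W}$
$S{\left(d,z \right)} = -2 + d + z$ ($S{\left(d,z \right)} = \frac{-2 + z}{z} z + d = \left(-2 + z\right) + d = -2 + d + z$)
$a S{\left(-2,J{\left(-3 \right)} \right)} - 74 = 1 \left(-2 - 2 + 4 \left(-3\right)\right) - 74 = 1 \left(-2 - 2 - 12\right) - 74 = 1 \left(-16\right) - 74 = -16 - 74 = -90$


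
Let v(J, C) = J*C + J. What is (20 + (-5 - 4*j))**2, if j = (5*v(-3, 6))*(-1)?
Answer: 164025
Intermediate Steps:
v(J, C) = J + C*J (v(J, C) = C*J + J = J + C*J)
j = 105 (j = (5*(-3*(1 + 6)))*(-1) = (5*(-3*7))*(-1) = (5*(-21))*(-1) = -105*(-1) = 105)
(20 + (-5 - 4*j))**2 = (20 + (-5 - 4*105))**2 = (20 + (-5 - 420))**2 = (20 - 425)**2 = (-405)**2 = 164025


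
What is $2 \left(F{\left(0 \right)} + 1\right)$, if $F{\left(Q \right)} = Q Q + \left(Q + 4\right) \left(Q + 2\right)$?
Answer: $18$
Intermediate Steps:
$F{\left(Q \right)} = Q^{2} + \left(2 + Q\right) \left(4 + Q\right)$ ($F{\left(Q \right)} = Q^{2} + \left(4 + Q\right) \left(2 + Q\right) = Q^{2} + \left(2 + Q\right) \left(4 + Q\right)$)
$2 \left(F{\left(0 \right)} + 1\right) = 2 \left(\left(8 + 2 \cdot 0^{2} + 6 \cdot 0\right) + 1\right) = 2 \left(\left(8 + 2 \cdot 0 + 0\right) + 1\right) = 2 \left(\left(8 + 0 + 0\right) + 1\right) = 2 \left(8 + 1\right) = 2 \cdot 9 = 18$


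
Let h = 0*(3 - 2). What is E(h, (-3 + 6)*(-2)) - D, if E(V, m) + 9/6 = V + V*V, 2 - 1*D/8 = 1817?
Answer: 29037/2 ≈ 14519.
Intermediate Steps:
D = -14520 (D = 16 - 8*1817 = 16 - 14536 = -14520)
h = 0 (h = 0*1 = 0)
E(V, m) = -3/2 + V + V² (E(V, m) = -3/2 + (V + V*V) = -3/2 + (V + V²) = -3/2 + V + V²)
E(h, (-3 + 6)*(-2)) - D = (-3/2 + 0 + 0²) - 1*(-14520) = (-3/2 + 0 + 0) + 14520 = -3/2 + 14520 = 29037/2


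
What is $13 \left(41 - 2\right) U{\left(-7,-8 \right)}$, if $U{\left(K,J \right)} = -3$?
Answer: $-1521$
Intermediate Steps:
$13 \left(41 - 2\right) U{\left(-7,-8 \right)} = 13 \left(41 - 2\right) \left(-3\right) = 13 \cdot 39 \left(-3\right) = 507 \left(-3\right) = -1521$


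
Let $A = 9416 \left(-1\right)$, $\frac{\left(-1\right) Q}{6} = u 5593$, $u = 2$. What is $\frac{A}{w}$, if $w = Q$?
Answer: $\frac{2354}{16779} \approx 0.14029$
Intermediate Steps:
$Q = -67116$ ($Q = - 6 \cdot 2 \cdot 5593 = \left(-6\right) 11186 = -67116$)
$w = -67116$
$A = -9416$
$\frac{A}{w} = - \frac{9416}{-67116} = \left(-9416\right) \left(- \frac{1}{67116}\right) = \frac{2354}{16779}$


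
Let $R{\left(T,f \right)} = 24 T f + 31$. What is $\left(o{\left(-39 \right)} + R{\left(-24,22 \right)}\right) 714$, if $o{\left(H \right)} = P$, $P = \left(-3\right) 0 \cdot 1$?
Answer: $-9025674$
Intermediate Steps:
$R{\left(T,f \right)} = 31 + 24 T f$ ($R{\left(T,f \right)} = 24 T f + 31 = 31 + 24 T f$)
$P = 0$ ($P = 0 \cdot 1 = 0$)
$o{\left(H \right)} = 0$
$\left(o{\left(-39 \right)} + R{\left(-24,22 \right)}\right) 714 = \left(0 + \left(31 + 24 \left(-24\right) 22\right)\right) 714 = \left(0 + \left(31 - 12672\right)\right) 714 = \left(0 - 12641\right) 714 = \left(-12641\right) 714 = -9025674$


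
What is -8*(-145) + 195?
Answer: 1355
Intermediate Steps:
-8*(-145) + 195 = 1160 + 195 = 1355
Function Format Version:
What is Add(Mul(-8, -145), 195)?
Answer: 1355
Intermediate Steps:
Add(Mul(-8, -145), 195) = Add(1160, 195) = 1355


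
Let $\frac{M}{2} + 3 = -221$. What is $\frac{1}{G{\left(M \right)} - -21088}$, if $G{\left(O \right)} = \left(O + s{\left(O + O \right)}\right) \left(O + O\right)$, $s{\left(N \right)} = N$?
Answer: $\frac{1}{1225312} \approx 8.1612 \cdot 10^{-7}$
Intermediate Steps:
$M = -448$ ($M = -6 + 2 \left(-221\right) = -6 - 442 = -448$)
$G{\left(O \right)} = 6 O^{2}$ ($G{\left(O \right)} = \left(O + \left(O + O\right)\right) \left(O + O\right) = \left(O + 2 O\right) 2 O = 3 O 2 O = 6 O^{2}$)
$\frac{1}{G{\left(M \right)} - -21088} = \frac{1}{6 \left(-448\right)^{2} - -21088} = \frac{1}{6 \cdot 200704 + 21088} = \frac{1}{1204224 + 21088} = \frac{1}{1225312}$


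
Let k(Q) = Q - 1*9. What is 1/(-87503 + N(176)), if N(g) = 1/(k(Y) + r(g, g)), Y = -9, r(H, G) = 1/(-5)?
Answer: -91/7962778 ≈ -1.1428e-5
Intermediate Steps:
r(H, G) = -1/5
k(Q) = -9 + Q (k(Q) = Q - 9 = -9 + Q)
N(g) = -5/91 (N(g) = 1/((-9 - 9) - 1/5) = 1/(-18 - 1/5) = 1/(-91/5) = -5/91)
1/(-87503 + N(176)) = 1/(-87503 - 5/91) = 1/(-7962778/91) = -91/7962778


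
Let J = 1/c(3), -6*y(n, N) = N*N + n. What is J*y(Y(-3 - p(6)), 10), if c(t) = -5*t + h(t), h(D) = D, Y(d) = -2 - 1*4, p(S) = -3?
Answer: 47/36 ≈ 1.3056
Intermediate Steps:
Y(d) = -6 (Y(d) = -2 - 4 = -6)
y(n, N) = -n/6 - N²/6 (y(n, N) = -(N*N + n)/6 = -(N² + n)/6 = -(n + N²)/6 = -n/6 - N²/6)
c(t) = -4*t (c(t) = -5*t + t = -4*t)
J = -1/12 (J = 1/(-4*3) = 1/(-12) = -1/12 ≈ -0.083333)
J*y(Y(-3 - p(6)), 10) = -(-⅙*(-6) - ⅙*10²)/12 = -(1 - ⅙*100)/12 = -(1 - 50/3)/12 = -1/12*(-47/3) = 47/36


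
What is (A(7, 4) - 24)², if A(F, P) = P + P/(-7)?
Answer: 20736/49 ≈ 423.18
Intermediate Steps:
A(F, P) = 6*P/7 (A(F, P) = P + P*(-⅐) = P - P/7 = 6*P/7)
(A(7, 4) - 24)² = ((6/7)*4 - 24)² = (24/7 - 24)² = (-144/7)² = 20736/49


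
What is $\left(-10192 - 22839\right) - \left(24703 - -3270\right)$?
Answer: $-61004$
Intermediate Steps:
$\left(-10192 - 22839\right) - \left(24703 - -3270\right) = -33031 - \left(24703 + 3270\right) = -33031 - 27973 = -61004$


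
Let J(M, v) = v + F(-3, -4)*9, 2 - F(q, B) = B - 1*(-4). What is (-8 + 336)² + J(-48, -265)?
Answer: 107337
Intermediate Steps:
F(q, B) = -2 - B (F(q, B) = 2 - (B - 1*(-4)) = 2 - (B + 4) = 2 - (4 + B) = 2 + (-4 - B) = -2 - B)
J(M, v) = 18 + v (J(M, v) = v + (-2 - 1*(-4))*9 = v + (-2 + 4)*9 = v + 2*9 = v + 18 = 18 + v)
(-8 + 336)² + J(-48, -265) = (-8 + 336)² + (18 - 265) = 328² - 247 = 107584 - 247 = 107337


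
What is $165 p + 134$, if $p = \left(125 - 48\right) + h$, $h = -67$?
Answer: $1784$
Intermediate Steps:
$p = 10$ ($p = \left(125 - 48\right) - 67 = 77 - 67 = 10$)
$165 p + 134 = 165 \cdot 10 + 134 = 1650 + 134 = 1784$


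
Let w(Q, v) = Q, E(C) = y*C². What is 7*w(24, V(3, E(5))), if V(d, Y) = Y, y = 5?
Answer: 168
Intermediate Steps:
E(C) = 5*C²
7*w(24, V(3, E(5))) = 7*24 = 168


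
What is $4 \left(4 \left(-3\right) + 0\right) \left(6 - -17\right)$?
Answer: $-1104$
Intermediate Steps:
$4 \left(4 \left(-3\right) + 0\right) \left(6 - -17\right) = 4 \left(-12 + 0\right) \left(6 + 17\right) = 4 \left(-12\right) 23 = \left(-48\right) 23 = -1104$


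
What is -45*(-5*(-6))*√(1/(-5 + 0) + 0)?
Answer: -270*I*√5 ≈ -603.74*I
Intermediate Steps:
-45*(-5*(-6))*√(1/(-5 + 0) + 0) = -1350*√(1/(-5) + 0) = -1350*√(-⅕ + 0) = -1350*√(-⅕) = -1350*I*√5/5 = -270*I*√5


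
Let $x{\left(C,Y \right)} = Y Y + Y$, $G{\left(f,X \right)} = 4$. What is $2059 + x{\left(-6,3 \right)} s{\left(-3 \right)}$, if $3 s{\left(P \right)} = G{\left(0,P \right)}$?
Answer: $2075$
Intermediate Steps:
$s{\left(P \right)} = \frac{4}{3}$ ($s{\left(P \right)} = \frac{1}{3} \cdot 4 = \frac{4}{3}$)
$x{\left(C,Y \right)} = Y + Y^{2}$ ($x{\left(C,Y \right)} = Y^{2} + Y = Y + Y^{2}$)
$2059 + x{\left(-6,3 \right)} s{\left(-3 \right)} = 2059 + 3 \left(1 + 3\right) \frac{4}{3} = 2059 + 3 \cdot 4 \cdot \frac{4}{3} = 2059 + 12 \cdot \frac{4}{3} = 2059 + 16 = 2075$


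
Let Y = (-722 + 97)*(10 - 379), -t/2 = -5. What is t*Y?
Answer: 2306250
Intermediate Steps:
t = 10 (t = -2*(-5) = 10)
Y = 230625 (Y = -625*(-369) = 230625)
t*Y = 10*230625 = 2306250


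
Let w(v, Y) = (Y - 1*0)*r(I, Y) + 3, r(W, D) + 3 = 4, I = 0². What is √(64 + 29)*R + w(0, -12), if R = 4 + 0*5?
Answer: -9 + 4*√93 ≈ 29.575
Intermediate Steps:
I = 0
r(W, D) = 1 (r(W, D) = -3 + 4 = 1)
w(v, Y) = 3 + Y (w(v, Y) = (Y - 1*0)*1 + 3 = (Y + 0)*1 + 3 = Y*1 + 3 = Y + 3 = 3 + Y)
R = 4 (R = 4 + 0 = 4)
√(64 + 29)*R + w(0, -12) = √(64 + 29)*4 + (3 - 12) = √93*4 - 9 = 4*√93 - 9 = -9 + 4*√93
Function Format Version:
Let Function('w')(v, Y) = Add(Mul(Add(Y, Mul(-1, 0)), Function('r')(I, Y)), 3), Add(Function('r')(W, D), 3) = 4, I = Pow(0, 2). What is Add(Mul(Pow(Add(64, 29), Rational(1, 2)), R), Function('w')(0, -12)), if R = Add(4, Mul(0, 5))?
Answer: Add(-9, Mul(4, Pow(93, Rational(1, 2)))) ≈ 29.575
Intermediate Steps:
I = 0
Function('r')(W, D) = 1 (Function('r')(W, D) = Add(-3, 4) = 1)
Function('w')(v, Y) = Add(3, Y) (Function('w')(v, Y) = Add(Mul(Add(Y, Mul(-1, 0)), 1), 3) = Add(Mul(Add(Y, 0), 1), 3) = Add(Mul(Y, 1), 3) = Add(Y, 3) = Add(3, Y))
R = 4 (R = Add(4, 0) = 4)
Add(Mul(Pow(Add(64, 29), Rational(1, 2)), R), Function('w')(0, -12)) = Add(Mul(Pow(Add(64, 29), Rational(1, 2)), 4), Add(3, -12)) = Add(Mul(Pow(93, Rational(1, 2)), 4), -9) = Add(Mul(4, Pow(93, Rational(1, 2))), -9) = Add(-9, Mul(4, Pow(93, Rational(1, 2))))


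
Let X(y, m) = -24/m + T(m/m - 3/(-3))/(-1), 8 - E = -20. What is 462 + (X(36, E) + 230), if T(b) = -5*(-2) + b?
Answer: 4754/7 ≈ 679.14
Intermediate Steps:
T(b) = 10 + b
E = 28 (E = 8 - 1*(-20) = 8 + 20 = 28)
X(y, m) = -12 - 24/m (X(y, m) = -24/m + (10 + (m/m - 3/(-3)))/(-1) = -24/m + (10 + (1 - 3*(-⅓)))*(-1) = -24/m + (10 + (1 + 1))*(-1) = -24/m + (10 + 2)*(-1) = -24/m + 12*(-1) = -24/m - 12 = -12 - 24/m)
462 + (X(36, E) + 230) = 462 + ((-12 - 24/28) + 230) = 462 + ((-12 - 24*1/28) + 230) = 462 + ((-12 - 6/7) + 230) = 462 + (-90/7 + 230) = 462 + 1520/7 = 4754/7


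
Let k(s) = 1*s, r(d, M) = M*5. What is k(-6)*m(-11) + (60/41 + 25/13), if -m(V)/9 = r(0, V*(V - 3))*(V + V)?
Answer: -487565275/533 ≈ -9.1476e+5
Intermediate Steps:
r(d, M) = 5*M
k(s) = s
m(V) = -90*V²*(-3 + V) (m(V) = -9*5*(V*(V - 3))*(V + V) = -9*5*(V*(-3 + V))*2*V = -9*5*V*(-3 + V)*2*V = -90*V²*(-3 + V))
k(-6)*m(-11) + (60/41 + 25/13) = -540*(-11)²*(3 - 1*(-11)) + (60/41 + 25/13) = -540*121*(3 + 11) + (60*(1/41) + 25*(1/13)) = -540*121*14 + (60/41 + 25/13) = -6*152460 + 1805/533 = -914760 + 1805/533 = -487565275/533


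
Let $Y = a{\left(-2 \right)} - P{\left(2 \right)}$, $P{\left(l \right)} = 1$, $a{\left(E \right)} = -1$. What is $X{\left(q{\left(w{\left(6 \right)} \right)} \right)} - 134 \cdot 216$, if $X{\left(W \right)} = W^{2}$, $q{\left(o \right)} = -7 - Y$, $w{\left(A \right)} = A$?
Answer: $-28919$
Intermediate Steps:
$Y = -2$ ($Y = -1 - 1 = -2$)
$q{\left(o \right)} = -5$ ($q{\left(o \right)} = -7 - -2 = -7 + 2 = -5$)
$X{\left(q{\left(w{\left(6 \right)} \right)} \right)} - 134 \cdot 216 = \left(-5\right)^{2} - 134 \cdot 216 = 25 - 28944 = -28919$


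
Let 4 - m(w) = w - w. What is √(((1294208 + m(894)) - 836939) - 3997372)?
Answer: I*√3540099 ≈ 1881.5*I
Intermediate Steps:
m(w) = 4 (m(w) = 4 - (w - w) = 4 - 1*0 = 4 + 0 = 4)
√(((1294208 + m(894)) - 836939) - 3997372) = √(((1294208 + 4) - 836939) - 3997372) = √((1294212 - 836939) - 3997372) = √(457273 - 3997372) = √(-3540099) = I*√3540099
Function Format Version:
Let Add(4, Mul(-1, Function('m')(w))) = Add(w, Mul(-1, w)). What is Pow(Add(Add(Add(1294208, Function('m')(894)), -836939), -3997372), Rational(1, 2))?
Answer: Mul(I, Pow(3540099, Rational(1, 2))) ≈ Mul(1881.5, I)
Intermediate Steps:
Function('m')(w) = 4 (Function('m')(w) = Add(4, Mul(-1, Add(w, Mul(-1, w)))) = Add(4, Mul(-1, 0)) = Add(4, 0) = 4)
Pow(Add(Add(Add(1294208, Function('m')(894)), -836939), -3997372), Rational(1, 2)) = Pow(Add(Add(Add(1294208, 4), -836939), -3997372), Rational(1, 2)) = Pow(Add(Add(1294212, -836939), -3997372), Rational(1, 2)) = Pow(Add(457273, -3997372), Rational(1, 2)) = Pow(-3540099, Rational(1, 2)) = Mul(I, Pow(3540099, Rational(1, 2)))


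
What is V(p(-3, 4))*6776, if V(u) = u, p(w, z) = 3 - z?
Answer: -6776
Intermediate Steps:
V(p(-3, 4))*6776 = (3 - 1*4)*6776 = (3 - 4)*6776 = -1*6776 = -6776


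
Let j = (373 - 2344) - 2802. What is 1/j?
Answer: -1/4773 ≈ -0.00020951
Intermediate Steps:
j = -4773 (j = -1971 - 2802 = -4773)
1/j = 1/(-4773) = -1/4773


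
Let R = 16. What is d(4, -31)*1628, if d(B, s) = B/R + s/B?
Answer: -12210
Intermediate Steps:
d(B, s) = B/16 + s/B
d(4, -31)*1628 = ((1/16)*4 - 31/4)*1628 = (¼ - 31*¼)*1628 = (¼ - 31/4)*1628 = -15/2*1628 = -12210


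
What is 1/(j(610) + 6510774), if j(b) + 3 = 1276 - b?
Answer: 1/6511437 ≈ 1.5358e-7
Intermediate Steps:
j(b) = 1273 - b (j(b) = -3 + (1276 - b) = 1273 - b)
1/(j(610) + 6510774) = 1/((1273 - 1*610) + 6510774) = 1/((1273 - 610) + 6510774) = 1/(663 + 6510774) = 1/6511437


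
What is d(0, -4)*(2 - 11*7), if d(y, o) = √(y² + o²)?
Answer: -300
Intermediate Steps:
d(y, o) = √(o² + y²)
d(0, -4)*(2 - 11*7) = √((-4)² + 0²)*(2 - 11*7) = √(16 + 0)*(2 - 77) = √16*(-75) = 4*(-75) = -300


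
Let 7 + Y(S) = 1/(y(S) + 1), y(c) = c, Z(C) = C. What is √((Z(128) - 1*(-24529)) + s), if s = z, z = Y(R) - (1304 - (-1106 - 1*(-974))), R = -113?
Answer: √18199769/28 ≈ 152.36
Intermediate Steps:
Y(S) = -7 + 1/(1 + S) (Y(S) = -7 + 1/(S + 1) = -7 + 1/(1 + S))
z = -161617/112 (z = (-6 - 7*(-113))/(1 - 113) - (1304 - (-1106 - 1*(-974))) = (-6 + 791)/(-112) - (1304 - (-1106 + 974)) = -1/112*785 - (1304 - 1*(-132)) = -785/112 - (1304 + 132) = -785/112 - 1*1436 = -785/112 - 1436 = -161617/112 ≈ -1443.0)
s = -161617/112 ≈ -1443.0
√((Z(128) - 1*(-24529)) + s) = √((128 - 1*(-24529)) - 161617/112) = √((128 + 24529) - 161617/112) = √(24657 - 161617/112) = √(2599967/112) = √18199769/28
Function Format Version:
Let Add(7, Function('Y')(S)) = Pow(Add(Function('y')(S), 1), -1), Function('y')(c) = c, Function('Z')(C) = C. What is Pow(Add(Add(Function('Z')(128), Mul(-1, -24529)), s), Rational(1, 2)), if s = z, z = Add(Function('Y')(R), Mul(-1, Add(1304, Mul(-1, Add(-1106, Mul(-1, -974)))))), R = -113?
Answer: Mul(Rational(1, 28), Pow(18199769, Rational(1, 2))) ≈ 152.36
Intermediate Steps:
Function('Y')(S) = Add(-7, Pow(Add(1, S), -1)) (Function('Y')(S) = Add(-7, Pow(Add(S, 1), -1)) = Add(-7, Pow(Add(1, S), -1)))
z = Rational(-161617, 112) (z = Add(Mul(Pow(Add(1, -113), -1), Add(-6, Mul(-7, -113))), Mul(-1, Add(1304, Mul(-1, Add(-1106, Mul(-1, -974)))))) = Add(Mul(Pow(-112, -1), Add(-6, 791)), Mul(-1, Add(1304, Mul(-1, Add(-1106, 974))))) = Add(Mul(Rational(-1, 112), 785), Mul(-1, Add(1304, Mul(-1, -132)))) = Add(Rational(-785, 112), Mul(-1, Add(1304, 132))) = Add(Rational(-785, 112), Mul(-1, 1436)) = Add(Rational(-785, 112), -1436) = Rational(-161617, 112) ≈ -1443.0)
s = Rational(-161617, 112) ≈ -1443.0
Pow(Add(Add(Function('Z')(128), Mul(-1, -24529)), s), Rational(1, 2)) = Pow(Add(Add(128, Mul(-1, -24529)), Rational(-161617, 112)), Rational(1, 2)) = Pow(Add(Add(128, 24529), Rational(-161617, 112)), Rational(1, 2)) = Pow(Add(24657, Rational(-161617, 112)), Rational(1, 2)) = Pow(Rational(2599967, 112), Rational(1, 2)) = Mul(Rational(1, 28), Pow(18199769, Rational(1, 2)))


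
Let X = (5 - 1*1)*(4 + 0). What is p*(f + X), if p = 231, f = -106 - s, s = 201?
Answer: -67221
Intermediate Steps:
X = 16 (X = (5 - 1)*4 = 4*4 = 16)
f = -307 (f = -106 - 1*201 = -106 - 201 = -307)
p*(f + X) = 231*(-307 + 16) = 231*(-291) = -67221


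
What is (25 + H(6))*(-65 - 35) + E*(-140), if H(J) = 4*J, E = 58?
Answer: -13020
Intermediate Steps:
(25 + H(6))*(-65 - 35) + E*(-140) = (25 + 4*6)*(-65 - 35) + 58*(-140) = (25 + 24)*(-100) - 8120 = 49*(-100) - 8120 = -4900 - 8120 = -13020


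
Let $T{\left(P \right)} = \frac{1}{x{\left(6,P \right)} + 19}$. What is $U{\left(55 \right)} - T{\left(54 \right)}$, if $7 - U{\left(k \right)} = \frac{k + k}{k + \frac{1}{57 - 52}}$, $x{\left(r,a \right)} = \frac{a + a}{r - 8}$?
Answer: $\frac{24323}{4830} \approx 5.0358$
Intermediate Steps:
$x{\left(r,a \right)} = \frac{2 a}{-8 + r}$
$U{\left(k \right)} = 7 - \frac{2 k}{\frac{1}{5} + k}$ ($U{\left(k \right)} = 7 - \frac{k + k}{k + \frac{1}{57 - 52}} = 7 - \frac{2 k}{k + \frac{1}{5}} = 7 - \frac{2 k}{\frac{1}{5} + k}$)
$T{\left(P \right)} = \frac{1}{19 - P}$ ($T{\left(P \right)} = \frac{1}{\frac{2 P}{-8 + 6} + 19} = \frac{1}{\frac{2 P}{-2} + 19} = \frac{1}{2 P \left(- \frac{1}{2}\right) + 19} = \frac{1}{- P + 19} = \frac{1}{19 - P}$)
$U{\left(55 \right)} - T{\left(54 \right)} = \frac{7 + 25 \cdot 55}{1 + 5 \cdot 55} - \frac{1}{19 - 54} = \frac{7 + 1375}{1 + 275} - \frac{1}{19 - 54} = \frac{1}{276} \cdot 1382 - \frac{1}{-35} = \frac{1}{276} \cdot 1382 - - \frac{1}{35} = \frac{691}{138} + \frac{1}{35} = \frac{24323}{4830}$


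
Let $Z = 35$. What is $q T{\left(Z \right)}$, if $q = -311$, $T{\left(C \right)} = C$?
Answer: $-10885$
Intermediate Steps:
$q T{\left(Z \right)} = \left(-311\right) 35 = -10885$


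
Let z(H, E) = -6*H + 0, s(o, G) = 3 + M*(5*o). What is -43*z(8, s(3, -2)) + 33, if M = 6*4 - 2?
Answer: 2097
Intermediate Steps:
M = 22 (M = 24 - 2 = 22)
s(o, G) = 3 + 110*o (s(o, G) = 3 + 22*(5*o) = 3 + 110*o)
z(H, E) = -6*H
-43*z(8, s(3, -2)) + 33 = -(-258)*8 + 33 = -43*(-48) + 33 = 2064 + 33 = 2097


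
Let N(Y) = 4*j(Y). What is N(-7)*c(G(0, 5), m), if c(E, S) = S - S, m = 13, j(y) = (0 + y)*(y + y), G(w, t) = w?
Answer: 0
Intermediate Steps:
j(y) = 2*y**2 (j(y) = y*(2*y) = 2*y**2)
N(Y) = 8*Y**2 (N(Y) = 4*(2*Y**2) = 8*Y**2)
c(E, S) = 0
N(-7)*c(G(0, 5), m) = (8*(-7)**2)*0 = (8*49)*0 = 392*0 = 0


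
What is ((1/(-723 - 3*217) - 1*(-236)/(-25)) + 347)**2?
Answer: 1767562041676529569/15512176102500 ≈ 1.1395e+5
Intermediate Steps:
((1/(-723 - 3*217) - 1*(-236)/(-25)) + 347)**2 = (((1/217)/(-726) + 236*(-1/25)) + 347)**2 = ((-1/726*1/217 - 236/25) + 347)**2 = ((-1/157542 - 236/25) + 347)**2 = (-37179937/3938550 + 347)**2 = (1329496913/3938550)**2 = 1767562041676529569/15512176102500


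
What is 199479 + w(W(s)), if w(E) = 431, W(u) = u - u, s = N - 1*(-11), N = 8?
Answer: 199910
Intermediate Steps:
s = 19 (s = 8 - 1*(-11) = 8 + 11 = 19)
W(u) = 0
199479 + w(W(s)) = 199479 + 431 = 199910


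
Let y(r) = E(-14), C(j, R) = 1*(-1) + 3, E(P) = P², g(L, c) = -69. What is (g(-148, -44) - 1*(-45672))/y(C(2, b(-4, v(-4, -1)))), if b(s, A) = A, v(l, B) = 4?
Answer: 45603/196 ≈ 232.67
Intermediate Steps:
C(j, R) = 2 (C(j, R) = -1 + 3 = 2)
y(r) = 196 (y(r) = (-14)² = 196)
(g(-148, -44) - 1*(-45672))/y(C(2, b(-4, v(-4, -1)))) = (-69 - 1*(-45672))/196 = (-69 + 45672)*(1/196) = 45603*(1/196) = 45603/196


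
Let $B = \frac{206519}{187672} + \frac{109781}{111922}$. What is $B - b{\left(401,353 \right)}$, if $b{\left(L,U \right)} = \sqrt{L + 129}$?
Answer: $\frac{21858419675}{10502312792} - \sqrt{530} \approx -20.94$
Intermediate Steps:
$b{\left(L,U \right)} = \sqrt{129 + L}$
$B = \frac{21858419675}{10502312792}$ ($B = 206519 \cdot \frac{1}{187672} + 109781 \cdot \frac{1}{111922} = \frac{206519}{187672} + \frac{109781}{111922} = \frac{21858419675}{10502312792} \approx 2.0813$)
$B - b{\left(401,353 \right)} = \frac{21858419675}{10502312792} - \sqrt{129 + 401} = \frac{21858419675}{10502312792} - \sqrt{530}$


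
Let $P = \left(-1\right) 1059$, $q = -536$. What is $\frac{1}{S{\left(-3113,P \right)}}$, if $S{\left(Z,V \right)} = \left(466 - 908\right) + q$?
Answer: $- \frac{1}{978} \approx -0.0010225$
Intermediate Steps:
$P = -1059$
$S{\left(Z,V \right)} = -978$ ($S{\left(Z,V \right)} = \left(466 - 908\right) - 536 = -442 - 536 = -978$)
$\frac{1}{S{\left(-3113,P \right)}} = \frac{1}{-978} = - \frac{1}{978}$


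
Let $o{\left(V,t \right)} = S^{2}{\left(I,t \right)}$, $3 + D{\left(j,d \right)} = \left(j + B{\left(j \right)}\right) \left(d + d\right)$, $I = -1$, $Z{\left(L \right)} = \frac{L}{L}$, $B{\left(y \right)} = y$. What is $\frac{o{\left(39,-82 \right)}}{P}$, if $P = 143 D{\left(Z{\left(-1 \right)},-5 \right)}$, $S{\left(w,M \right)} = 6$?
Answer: $- \frac{36}{3289} \approx -0.010946$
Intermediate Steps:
$Z{\left(L \right)} = 1$
$D{\left(j,d \right)} = -3 + 4 d j$ ($D{\left(j,d \right)} = -3 + \left(j + j\right) \left(d + d\right) = -3 + 2 j 2 d = -3 + 4 d j$)
$o{\left(V,t \right)} = 36$ ($o{\left(V,t \right)} = 6^{2} = 36$)
$P = -3289$ ($P = 143 \left(-3 + 4 \left(-5\right) 1\right) = 143 \left(-3 - 20\right) = 143 \left(-23\right) = -3289$)
$\frac{o{\left(39,-82 \right)}}{P} = \frac{36}{-3289} = 36 \left(- \frac{1}{3289}\right) = - \frac{36}{3289}$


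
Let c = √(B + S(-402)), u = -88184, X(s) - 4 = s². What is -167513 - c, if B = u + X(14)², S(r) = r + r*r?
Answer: -167513 - √113018 ≈ -1.6785e+5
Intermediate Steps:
X(s) = 4 + s²
S(r) = r + r²
B = -48184 (B = -88184 + (4 + 14²)² = -88184 + (4 + 196)² = -88184 + 200² = -88184 + 40000 = -48184)
c = √113018 (c = √(-48184 - 402*(1 - 402)) = √(-48184 - 402*(-401)) = √(-48184 + 161202) = √113018 ≈ 336.18)
-167513 - c = -167513 - √113018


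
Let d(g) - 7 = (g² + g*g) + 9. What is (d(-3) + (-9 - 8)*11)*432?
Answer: -66096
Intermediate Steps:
d(g) = 16 + 2*g² (d(g) = 7 + ((g² + g*g) + 9) = 7 + ((g² + g²) + 9) = 7 + (2*g² + 9) = 7 + (9 + 2*g²) = 16 + 2*g²)
(d(-3) + (-9 - 8)*11)*432 = ((16 + 2*(-3)²) + (-9 - 8)*11)*432 = ((16 + 2*9) - 17*11)*432 = ((16 + 18) - 187)*432 = (34 - 187)*432 = -153*432 = -66096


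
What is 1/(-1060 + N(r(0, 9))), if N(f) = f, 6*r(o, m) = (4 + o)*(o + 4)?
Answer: -3/3172 ≈ -0.00094578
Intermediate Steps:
r(o, m) = (4 + o)**2/6 (r(o, m) = ((4 + o)*(o + 4))/6 = ((4 + o)*(4 + o))/6 = (4 + o)**2/6)
1/(-1060 + N(r(0, 9))) = 1/(-1060 + (4 + 0)**2/6) = 1/(-1060 + (1/6)*4**2) = 1/(-1060 + (1/6)*16) = 1/(-1060 + 8/3) = 1/(-3172/3) = -3/3172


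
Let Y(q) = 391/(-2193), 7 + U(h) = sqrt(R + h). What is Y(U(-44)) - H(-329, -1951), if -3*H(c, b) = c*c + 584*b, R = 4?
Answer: -14779724/43 ≈ -3.4371e+5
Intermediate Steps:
H(c, b) = -584*b/3 - c**2/3 (H(c, b) = -(c*c + 584*b)/3 = -(c**2 + 584*b)/3 = -584*b/3 - c**2/3)
U(h) = -7 + sqrt(4 + h)
Y(q) = -23/129 (Y(q) = 391*(-1/2193) = -23/129)
Y(U(-44)) - H(-329, -1951) = -23/129 - (-584/3*(-1951) - 1/3*(-329)**2) = -23/129 - (1139384/3 - 1/3*108241) = -23/129 - (1139384/3 - 108241/3) = -23/129 - 1*1031143/3 = -23/129 - 1031143/3 = -14779724/43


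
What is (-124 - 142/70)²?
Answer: 19456921/1225 ≈ 15883.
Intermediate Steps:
(-124 - 142/70)² = (-124 - 142*1/70)² = (-124 - 71/35)² = (-4411/35)² = 19456921/1225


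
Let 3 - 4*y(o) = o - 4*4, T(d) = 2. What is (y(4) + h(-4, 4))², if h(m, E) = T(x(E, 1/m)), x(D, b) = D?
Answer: 529/16 ≈ 33.063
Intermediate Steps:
h(m, E) = 2
y(o) = 19/4 - o/4 (y(o) = ¾ - (o - 4*4)/4 = ¾ - (o - 16)/4 = ¾ - (-16 + o)/4 = ¾ + (4 - o/4) = 19/4 - o/4)
(y(4) + h(-4, 4))² = ((19/4 - ¼*4) + 2)² = ((19/4 - 1) + 2)² = (15/4 + 2)² = (23/4)² = 529/16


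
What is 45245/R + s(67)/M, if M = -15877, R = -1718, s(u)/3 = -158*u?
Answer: -663794621/27276686 ≈ -24.336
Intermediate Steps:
s(u) = -474*u (s(u) = 3*(-158*u) = -474*u)
45245/R + s(67)/M = 45245/(-1718) - 474*67/(-15877) = 45245*(-1/1718) - 31758*(-1/15877) = -45245/1718 + 31758/15877 = -663794621/27276686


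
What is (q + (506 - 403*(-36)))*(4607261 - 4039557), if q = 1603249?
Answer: 918694378152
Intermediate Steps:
(q + (506 - 403*(-36)))*(4607261 - 4039557) = (1603249 + (506 - 403*(-36)))*(4607261 - 4039557) = (1603249 + (506 + 14508))*567704 = (1603249 + 15014)*567704 = 1618263*567704 = 918694378152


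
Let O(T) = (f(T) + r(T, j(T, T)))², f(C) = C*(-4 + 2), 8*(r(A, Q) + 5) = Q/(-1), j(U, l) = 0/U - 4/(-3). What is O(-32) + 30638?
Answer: 1227577/36 ≈ 34099.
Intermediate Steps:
j(U, l) = 4/3 (j(U, l) = 0 - 4*(-⅓) = 0 + 4/3 = 4/3)
r(A, Q) = -5 - Q/8 (r(A, Q) = -5 + (Q/(-1))/8 = -5 + (Q*(-1))/8 = -5 + (-Q)/8 = -5 - Q/8)
f(C) = -2*C (f(C) = C*(-2) = -2*C)
O(T) = (-31/6 - 2*T)² (O(T) = (-2*T + (-5 - ⅛*4/3))² = (-2*T + (-5 - ⅙))² = (-2*T - 31/6)² = (-31/6 - 2*T)²)
O(-32) + 30638 = (31 + 12*(-32))²/36 + 30638 = (31 - 384)²/36 + 30638 = (1/36)*(-353)² + 30638 = (1/36)*124609 + 30638 = 124609/36 + 30638 = 1227577/36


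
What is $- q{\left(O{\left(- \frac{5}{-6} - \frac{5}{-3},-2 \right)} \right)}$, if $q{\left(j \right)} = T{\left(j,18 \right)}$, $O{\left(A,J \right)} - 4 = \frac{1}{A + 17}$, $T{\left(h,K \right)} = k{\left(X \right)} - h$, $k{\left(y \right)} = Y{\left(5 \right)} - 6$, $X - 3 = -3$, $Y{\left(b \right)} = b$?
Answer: $\frac{197}{39} \approx 5.0513$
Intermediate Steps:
$X = 0$ ($X = 3 - 3 = 0$)
$k{\left(y \right)} = -1$ ($k{\left(y \right)} = 5 - 6 = -1$)
$T{\left(h,K \right)} = -1 - h$
$O{\left(A,J \right)} = 4 + \frac{1}{17 + A}$ ($O{\left(A,J \right)} = 4 + \frac{1}{A + 17} = 4 + \frac{1}{17 + A}$)
$q{\left(j \right)} = -1 - j$
$- q{\left(O{\left(- \frac{5}{-6} - \frac{5}{-3},-2 \right)} \right)} = - (-1 - \frac{69 + 4 \left(- \frac{5}{-6} - \frac{5}{-3}\right)}{17 - \left(- \frac{5}{3} - \frac{5}{6}\right)}) = - (-1 - \frac{69 + 4 \left(\left(-5\right) \left(- \frac{1}{6}\right) - - \frac{5}{3}\right)}{17 - - \frac{5}{2}}) = - (-1 - \frac{69 + 4 \left(\frac{5}{6} + \frac{5}{3}\right)}{17 + \left(\frac{5}{6} + \frac{5}{3}\right)}) = - (-1 - \frac{69 + 4 \cdot \frac{5}{2}}{17 + \frac{5}{2}}) = - (-1 - \frac{69 + 10}{\frac{39}{2}}) = - (-1 - \frac{2}{39} \cdot 79) = - (-1 - \frac{158}{39}) = \left(-1\right) \left(- \frac{197}{39}\right) = \frac{197}{39}$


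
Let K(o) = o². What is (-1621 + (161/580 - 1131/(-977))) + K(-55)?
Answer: 796403917/566660 ≈ 1405.4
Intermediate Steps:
(-1621 + (161/580 - 1131/(-977))) + K(-55) = (-1621 + (161/580 - 1131/(-977))) + (-55)² = (-1621 + (161*(1/580) - 1131*(-1/977))) + 3025 = (-1621 + (161/580 + 1131/977)) + 3025 = (-1621 + 813277/566660) + 3025 = -917742583/566660 + 3025 = 796403917/566660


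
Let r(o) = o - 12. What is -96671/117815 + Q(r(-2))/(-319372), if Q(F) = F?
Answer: -15436180601/18813406090 ≈ -0.82049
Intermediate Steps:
r(o) = -12 + o
-96671/117815 + Q(r(-2))/(-319372) = -96671/117815 + (-12 - 2)/(-319372) = -96671*1/117815 - 14*(-1/319372) = -96671/117815 + 7/159686 = -15436180601/18813406090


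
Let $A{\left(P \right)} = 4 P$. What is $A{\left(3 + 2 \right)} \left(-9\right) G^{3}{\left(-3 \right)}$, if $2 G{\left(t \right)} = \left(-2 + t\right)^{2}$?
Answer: $- \frac{703125}{2} \approx -3.5156 \cdot 10^{5}$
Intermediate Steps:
$G{\left(t \right)} = \frac{\left(-2 + t\right)^{2}}{2}$
$A{\left(3 + 2 \right)} \left(-9\right) G^{3}{\left(-3 \right)} = 4 \left(3 + 2\right) \left(-9\right) \left(\frac{\left(-2 - 3\right)^{2}}{2}\right)^{3} = 4 \cdot 5 \left(-9\right) \left(\frac{\left(-5\right)^{2}}{2}\right)^{3} = 20 \left(-9\right) \left(\frac{1}{2} \cdot 25\right)^{3} = - 180 \left(\frac{25}{2}\right)^{3} = \left(-180\right) \frac{15625}{8} = - \frac{703125}{2}$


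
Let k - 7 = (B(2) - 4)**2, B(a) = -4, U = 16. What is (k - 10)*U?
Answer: 976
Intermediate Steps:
k = 71 (k = 7 + (-4 - 4)**2 = 7 + (-8)**2 = 7 + 64 = 71)
(k - 10)*U = (71 - 10)*16 = 61*16 = 976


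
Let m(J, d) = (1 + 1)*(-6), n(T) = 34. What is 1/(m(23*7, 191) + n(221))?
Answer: 1/22 ≈ 0.045455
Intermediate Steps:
m(J, d) = -12 (m(J, d) = 2*(-6) = -12)
1/(m(23*7, 191) + n(221)) = 1/(-12 + 34) = 1/22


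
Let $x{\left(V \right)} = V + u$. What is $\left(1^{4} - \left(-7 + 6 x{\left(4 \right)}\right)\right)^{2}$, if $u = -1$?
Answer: $100$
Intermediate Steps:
$x{\left(V \right)} = -1 + V$ ($x{\left(V \right)} = V - 1 = -1 + V$)
$\left(1^{4} - \left(-7 + 6 x{\left(4 \right)}\right)\right)^{2} = \left(1^{4} + \left(- 6 \left(-1 + 4\right) + 7\right)\right)^{2} = \left(1 + \left(\left(-6\right) 3 + 7\right)\right)^{2} = \left(1 + \left(-18 + 7\right)\right)^{2} = \left(1 - 11\right)^{2} = \left(-10\right)^{2} = 100$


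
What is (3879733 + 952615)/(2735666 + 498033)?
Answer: 4832348/3233699 ≈ 1.4944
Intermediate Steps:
(3879733 + 952615)/(2735666 + 498033) = 4832348/3233699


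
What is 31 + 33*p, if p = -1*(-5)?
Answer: 196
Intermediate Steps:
p = 5
31 + 33*p = 31 + 33*5 = 31 + 165 = 196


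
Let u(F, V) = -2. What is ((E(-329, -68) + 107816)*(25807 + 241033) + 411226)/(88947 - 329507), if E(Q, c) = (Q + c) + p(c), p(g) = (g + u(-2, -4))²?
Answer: -14985806593/120280 ≈ -1.2459e+5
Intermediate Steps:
p(g) = (-2 + g)² (p(g) = (g - 2)² = (-2 + g)²)
E(Q, c) = Q + c + (-2 + c)² (E(Q, c) = (Q + c) + (-2 + c)² = Q + c + (-2 + c)²)
((E(-329, -68) + 107816)*(25807 + 241033) + 411226)/(88947 - 329507) = (((-329 - 68 + (-2 - 68)²) + 107816)*(25807 + 241033) + 411226)/(88947 - 329507) = (((-329 - 68 + (-70)²) + 107816)*266840 + 411226)/(-240560) = (((-329 - 68 + 4900) + 107816)*266840 + 411226)*(-1/240560) = ((4503 + 107816)*266840 + 411226)*(-1/240560) = (112319*266840 + 411226)*(-1/240560) = (29971201960 + 411226)*(-1/240560) = 29971613186*(-1/240560) = -14985806593/120280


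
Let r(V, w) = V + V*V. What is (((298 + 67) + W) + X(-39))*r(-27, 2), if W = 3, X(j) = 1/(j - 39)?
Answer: 258327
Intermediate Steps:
X(j) = 1/(-39 + j)
r(V, w) = V + V**2
(((298 + 67) + W) + X(-39))*r(-27, 2) = (((298 + 67) + 3) + 1/(-39 - 39))*(-27*(1 - 27)) = ((365 + 3) + 1/(-78))*(-27*(-26)) = (368 - 1/78)*702 = (28703/78)*702 = 258327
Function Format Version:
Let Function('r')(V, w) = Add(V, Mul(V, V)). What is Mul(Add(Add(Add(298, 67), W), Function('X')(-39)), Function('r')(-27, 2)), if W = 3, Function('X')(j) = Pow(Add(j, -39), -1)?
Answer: 258327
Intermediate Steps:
Function('X')(j) = Pow(Add(-39, j), -1)
Function('r')(V, w) = Add(V, Pow(V, 2))
Mul(Add(Add(Add(298, 67), W), Function('X')(-39)), Function('r')(-27, 2)) = Mul(Add(Add(Add(298, 67), 3), Pow(Add(-39, -39), -1)), Mul(-27, Add(1, -27))) = Mul(Add(Add(365, 3), Pow(-78, -1)), Mul(-27, -26)) = Mul(Add(368, Rational(-1, 78)), 702) = Mul(Rational(28703, 78), 702) = 258327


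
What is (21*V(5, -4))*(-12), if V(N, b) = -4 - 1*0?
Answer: 1008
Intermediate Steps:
V(N, b) = -4 (V(N, b) = -4 + 0 = -4)
(21*V(5, -4))*(-12) = (21*(-4))*(-12) = -84*(-12) = 1008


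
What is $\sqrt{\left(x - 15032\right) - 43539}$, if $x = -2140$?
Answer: $7 i \sqrt{1239} \approx 246.4 i$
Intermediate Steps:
$\sqrt{\left(x - 15032\right) - 43539} = \sqrt{\left(-2140 - 15032\right) - 43539} = \sqrt{-17172 - 43539} = \sqrt{-60711} = 7 i \sqrt{1239}$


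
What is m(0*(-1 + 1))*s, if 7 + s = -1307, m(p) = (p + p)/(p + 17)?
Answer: 0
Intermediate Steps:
m(p) = 2*p/(17 + p) (m(p) = (2*p)/(17 + p) = 2*p/(17 + p))
s = -1314 (s = -7 - 1307 = -1314)
m(0*(-1 + 1))*s = (2*(0*(-1 + 1))/(17 + 0*(-1 + 1)))*(-1314) = (2*(0*0)/(17 + 0*0))*(-1314) = (2*0/(17 + 0))*(-1314) = (2*0/17)*(-1314) = (2*0*(1/17))*(-1314) = 0*(-1314) = 0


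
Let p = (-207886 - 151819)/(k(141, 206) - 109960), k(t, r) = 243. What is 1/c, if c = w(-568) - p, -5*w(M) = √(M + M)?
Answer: -986643837125/16909655796729 + 240756401780*I*√71/16909655796729 ≈ -0.058348 + 0.11997*I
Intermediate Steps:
w(M) = -√2*√M/5 (w(M) = -√(M + M)/5 = -√2*√M/5)
p = 359705/109717 (p = (-207886 - 151819)/(243 - 109960) = -359705/(-109717) = -359705*(-1/109717) = 359705/109717 ≈ 3.2785)
c = -359705/109717 - 4*I*√71/5 (c = -√2*√(-568)/5 - 1*359705/109717 = -√2*2*I*√142/5 - 359705/109717 = -4*I*√71/5 - 359705/109717 = -359705/109717 - 4*I*√71/5 ≈ -3.2785 - 6.7409*I)
1/c = 1/(-359705/109717 - 4*I*√71/5)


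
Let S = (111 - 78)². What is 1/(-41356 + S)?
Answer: -1/40267 ≈ -2.4834e-5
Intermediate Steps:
S = 1089 (S = 33² = 1089)
1/(-41356 + S) = 1/(-41356 + 1089) = 1/(-40267) = -1/40267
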